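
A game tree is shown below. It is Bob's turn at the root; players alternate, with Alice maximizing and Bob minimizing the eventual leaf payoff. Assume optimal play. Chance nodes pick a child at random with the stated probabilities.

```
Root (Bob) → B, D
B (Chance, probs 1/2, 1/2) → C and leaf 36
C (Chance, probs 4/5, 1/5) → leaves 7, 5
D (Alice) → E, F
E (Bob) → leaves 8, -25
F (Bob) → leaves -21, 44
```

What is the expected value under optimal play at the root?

C (Chance): 4/5·7 + 1/5·5 = 6.6
B (Chance): 1/2·6.6 + 1/2·36 = 21.3
E (Bob): min(8, -25) = -25
F (Bob): min(-21, 44) = -21
D (Alice): max(-25, -21) = -21
Root (Bob): min(21.3, -21) = -21

-21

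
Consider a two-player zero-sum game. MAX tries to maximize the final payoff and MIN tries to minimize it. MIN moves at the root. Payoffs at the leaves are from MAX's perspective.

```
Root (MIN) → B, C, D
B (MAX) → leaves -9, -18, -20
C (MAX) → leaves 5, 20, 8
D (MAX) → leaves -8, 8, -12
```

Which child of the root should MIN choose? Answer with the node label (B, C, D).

B (MAX): max(-9, -18, -20) = -9
C (MAX): max(5, 20, 8) = 20
D (MAX): max(-8, 8, -12) = 8
Root (MIN): min(-9, 20, 8) = -9
MIN picks the child with the lowest value: B (value -9).

B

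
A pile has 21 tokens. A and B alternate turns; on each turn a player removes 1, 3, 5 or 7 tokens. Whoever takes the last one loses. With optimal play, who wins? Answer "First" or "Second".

i:   0  1  2  3  4  5  6  7  8  9 10 11 12 13 14 15 16 17 18 19 20 21
     W  L  W  L  W  L  W  L  W  L  W  L  W  L  W  L  W  L  W  L  W  L
Position 21 is L, so the second player wins.

Second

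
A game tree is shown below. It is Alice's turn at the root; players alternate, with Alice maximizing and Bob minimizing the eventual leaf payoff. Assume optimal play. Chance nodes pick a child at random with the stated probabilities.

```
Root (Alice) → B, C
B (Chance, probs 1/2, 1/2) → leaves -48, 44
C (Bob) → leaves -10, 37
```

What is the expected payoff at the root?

-2

B (Chance): 1/2·-48 + 1/2·44 = -2
C (Bob): min(-10, 37) = -10
Root (Alice): max(-2, -10) = -2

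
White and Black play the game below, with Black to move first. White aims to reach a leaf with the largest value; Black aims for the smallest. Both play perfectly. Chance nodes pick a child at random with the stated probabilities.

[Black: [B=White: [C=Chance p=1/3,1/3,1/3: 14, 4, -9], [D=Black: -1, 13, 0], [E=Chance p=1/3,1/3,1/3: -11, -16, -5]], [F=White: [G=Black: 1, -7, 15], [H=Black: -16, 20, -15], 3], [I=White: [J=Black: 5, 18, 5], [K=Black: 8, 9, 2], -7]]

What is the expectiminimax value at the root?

C (Chance): 1/3·14 + 1/3·4 + 1/3·-9 = 3
D (Black): min(-1, 13, 0) = -1
E (Chance): 1/3·-11 + 1/3·-16 + 1/3·-5 = -10.67
B (White): max(3, -1, -10.67) = 3
G (Black): min(1, -7, 15) = -7
H (Black): min(-16, 20, -15) = -16
F (White): max(-7, -16, 3) = 3
J (Black): min(5, 18, 5) = 5
K (Black): min(8, 9, 2) = 2
I (White): max(5, 2, -7) = 5
Root (Black): min(3, 3, 5) = 3

3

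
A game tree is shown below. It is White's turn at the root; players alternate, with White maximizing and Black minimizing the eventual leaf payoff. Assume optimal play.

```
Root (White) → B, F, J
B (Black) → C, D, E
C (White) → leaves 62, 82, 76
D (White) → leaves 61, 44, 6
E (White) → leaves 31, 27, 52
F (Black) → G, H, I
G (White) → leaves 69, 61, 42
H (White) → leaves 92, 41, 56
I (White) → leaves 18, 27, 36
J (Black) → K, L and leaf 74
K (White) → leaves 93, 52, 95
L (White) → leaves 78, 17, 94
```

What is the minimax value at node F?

G: max(69, 61, 42) = 69
H: max(92, 41, 56) = 92
I: max(18, 27, 36) = 36
F: min(69, 92, 36) = 36

36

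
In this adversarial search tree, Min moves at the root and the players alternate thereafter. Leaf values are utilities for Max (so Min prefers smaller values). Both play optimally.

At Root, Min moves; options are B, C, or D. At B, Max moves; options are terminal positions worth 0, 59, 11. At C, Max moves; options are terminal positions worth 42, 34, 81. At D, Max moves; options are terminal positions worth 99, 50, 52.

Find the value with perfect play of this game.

59

B (Max): max(0, 59, 11) = 59
C (Max): max(42, 34, 81) = 81
D (Max): max(99, 50, 52) = 99
Root (Min): min(59, 81, 99) = 59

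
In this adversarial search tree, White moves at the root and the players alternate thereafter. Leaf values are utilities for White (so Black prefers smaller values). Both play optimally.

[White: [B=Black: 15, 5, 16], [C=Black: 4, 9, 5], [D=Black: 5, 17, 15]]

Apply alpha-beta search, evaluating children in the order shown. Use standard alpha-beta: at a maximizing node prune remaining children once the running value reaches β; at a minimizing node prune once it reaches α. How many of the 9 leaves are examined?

B [α=-∞,β=+∞]: v=5
C [α=5,β=+∞]: v=4 after child 1 ≤ α → α-cutoff, skip 2
D [α=5,β=+∞]: v=5 after child 1 ≤ α → α-cutoff, skip 2
Root [α=-∞,β=+∞]: v=5
Leaves evaluated: 5 of 9.

5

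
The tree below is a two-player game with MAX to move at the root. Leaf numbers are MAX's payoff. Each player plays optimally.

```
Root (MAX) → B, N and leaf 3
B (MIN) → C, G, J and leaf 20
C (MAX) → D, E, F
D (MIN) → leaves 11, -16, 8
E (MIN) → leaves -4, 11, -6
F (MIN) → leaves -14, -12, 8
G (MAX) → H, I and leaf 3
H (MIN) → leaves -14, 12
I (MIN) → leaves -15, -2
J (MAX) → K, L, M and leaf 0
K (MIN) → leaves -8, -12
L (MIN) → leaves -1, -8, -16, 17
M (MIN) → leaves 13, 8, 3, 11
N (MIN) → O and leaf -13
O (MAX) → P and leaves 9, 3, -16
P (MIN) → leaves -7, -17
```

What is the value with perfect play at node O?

9

P: min(-7, -17) = -17
O: max(-17, 9, 3, -16) = 9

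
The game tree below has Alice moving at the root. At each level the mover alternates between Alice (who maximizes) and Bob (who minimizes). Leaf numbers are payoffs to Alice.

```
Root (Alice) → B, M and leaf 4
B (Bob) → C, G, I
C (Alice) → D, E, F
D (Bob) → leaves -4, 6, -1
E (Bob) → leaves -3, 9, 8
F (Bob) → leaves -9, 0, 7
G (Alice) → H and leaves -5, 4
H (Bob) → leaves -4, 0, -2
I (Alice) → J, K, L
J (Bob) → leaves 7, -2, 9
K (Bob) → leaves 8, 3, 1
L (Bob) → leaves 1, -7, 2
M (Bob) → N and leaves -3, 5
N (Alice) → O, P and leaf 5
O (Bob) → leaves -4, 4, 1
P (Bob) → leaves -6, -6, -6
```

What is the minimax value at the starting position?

D (Bob): min(-4, 6, -1) = -4
E (Bob): min(-3, 9, 8) = -3
F (Bob): min(-9, 0, 7) = -9
C (Alice): max(-4, -3, -9) = -3
H (Bob): min(-4, 0, -2) = -4
G (Alice): max(-4, -5, 4) = 4
J (Bob): min(7, -2, 9) = -2
K (Bob): min(8, 3, 1) = 1
L (Bob): min(1, -7, 2) = -7
I (Alice): max(-2, 1, -7) = 1
B (Bob): min(-3, 4, 1) = -3
O (Bob): min(-4, 4, 1) = -4
P (Bob): min(-6, -6, -6) = -6
N (Alice): max(-4, -6, 5) = 5
M (Bob): min(5, -3, 5) = -3
Root (Alice): max(-3, -3, 4) = 4

4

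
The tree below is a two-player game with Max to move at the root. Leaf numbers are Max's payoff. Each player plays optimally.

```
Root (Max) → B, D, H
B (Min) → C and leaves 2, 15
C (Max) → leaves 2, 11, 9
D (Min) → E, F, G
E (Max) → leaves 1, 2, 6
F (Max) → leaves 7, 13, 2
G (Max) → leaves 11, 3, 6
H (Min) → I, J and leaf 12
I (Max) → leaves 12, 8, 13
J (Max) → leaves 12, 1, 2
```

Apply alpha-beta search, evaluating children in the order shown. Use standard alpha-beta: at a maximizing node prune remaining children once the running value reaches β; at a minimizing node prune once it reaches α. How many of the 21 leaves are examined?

C [α=-∞,β=+∞]: v=11
B [α=-∞,β=+∞]: v=2
E [α=2,β=+∞]: v=6
F [α=2,β=6]: v=7 after child 1 ≥ β → β-cutoff, skip 2
G [α=2,β=6]: v=11 after child 1 ≥ β → β-cutoff, skip 2
D [α=2,β=+∞]: v=6
I [α=6,β=+∞]: v=13
J [α=6,β=13]: v=12
H [α=6,β=+∞]: v=12
Root [α=-∞,β=+∞]: v=12
Leaves evaluated: 17 of 21.

17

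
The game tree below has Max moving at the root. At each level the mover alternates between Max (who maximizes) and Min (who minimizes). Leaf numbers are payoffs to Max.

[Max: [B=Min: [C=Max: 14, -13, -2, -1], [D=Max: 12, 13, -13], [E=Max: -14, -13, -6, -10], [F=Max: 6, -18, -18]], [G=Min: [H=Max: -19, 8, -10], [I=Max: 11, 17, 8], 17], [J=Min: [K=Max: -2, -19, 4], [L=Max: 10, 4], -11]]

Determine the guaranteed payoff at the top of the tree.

C (Max): max(14, -13, -2, -1) = 14
D (Max): max(12, 13, -13) = 13
E (Max): max(-14, -13, -6, -10) = -6
F (Max): max(6, -18, -18) = 6
B (Min): min(14, 13, -6, 6) = -6
H (Max): max(-19, 8, -10) = 8
I (Max): max(11, 17, 8) = 17
G (Min): min(8, 17, 17) = 8
K (Max): max(-2, -19, 4) = 4
L (Max): max(10, 4) = 10
J (Min): min(4, 10, -11) = -11
Root (Max): max(-6, 8, -11) = 8

8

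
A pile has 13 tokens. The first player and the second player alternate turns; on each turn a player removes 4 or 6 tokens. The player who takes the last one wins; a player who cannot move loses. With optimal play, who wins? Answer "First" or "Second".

Compute winning (W) and losing (L) positions by backward induction:
i:   0  1  2  3  4  5  6  7  8  9 10 11 12 13
     L  L  L  L  W  W  W  W  W  W  L  L  L  L
Position 13 is L, so the second player wins.

Second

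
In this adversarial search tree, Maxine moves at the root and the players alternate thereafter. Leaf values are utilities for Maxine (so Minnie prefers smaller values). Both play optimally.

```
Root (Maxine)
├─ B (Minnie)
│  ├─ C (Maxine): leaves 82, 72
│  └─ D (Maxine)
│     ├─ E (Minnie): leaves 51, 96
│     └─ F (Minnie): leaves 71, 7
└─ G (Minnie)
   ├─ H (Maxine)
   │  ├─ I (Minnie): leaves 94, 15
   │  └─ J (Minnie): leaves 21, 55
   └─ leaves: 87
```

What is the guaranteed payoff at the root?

51

C (Maxine): max(82, 72) = 82
E (Minnie): min(51, 96) = 51
F (Minnie): min(71, 7) = 7
D (Maxine): max(51, 7) = 51
B (Minnie): min(82, 51) = 51
I (Minnie): min(94, 15) = 15
J (Minnie): min(21, 55) = 21
H (Maxine): max(15, 21) = 21
G (Minnie): min(21, 87) = 21
Root (Maxine): max(51, 21) = 51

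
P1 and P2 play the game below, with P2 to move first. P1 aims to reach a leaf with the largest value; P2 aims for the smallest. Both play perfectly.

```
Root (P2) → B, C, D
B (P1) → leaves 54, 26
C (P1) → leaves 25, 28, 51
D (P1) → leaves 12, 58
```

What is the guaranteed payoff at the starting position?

51

B (P1): max(54, 26) = 54
C (P1): max(25, 28, 51) = 51
D (P1): max(12, 58) = 58
Root (P2): min(54, 51, 58) = 51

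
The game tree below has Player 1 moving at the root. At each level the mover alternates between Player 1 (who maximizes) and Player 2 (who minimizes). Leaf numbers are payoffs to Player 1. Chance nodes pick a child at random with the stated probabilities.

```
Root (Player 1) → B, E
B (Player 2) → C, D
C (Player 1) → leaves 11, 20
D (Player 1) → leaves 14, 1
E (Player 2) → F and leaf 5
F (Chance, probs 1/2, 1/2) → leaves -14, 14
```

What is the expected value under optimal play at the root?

14

C (Player 1): max(11, 20) = 20
D (Player 1): max(14, 1) = 14
B (Player 2): min(20, 14) = 14
F (Chance): 1/2·-14 + 1/2·14 = 0
E (Player 2): min(0, 5) = 0
Root (Player 1): max(14, 0) = 14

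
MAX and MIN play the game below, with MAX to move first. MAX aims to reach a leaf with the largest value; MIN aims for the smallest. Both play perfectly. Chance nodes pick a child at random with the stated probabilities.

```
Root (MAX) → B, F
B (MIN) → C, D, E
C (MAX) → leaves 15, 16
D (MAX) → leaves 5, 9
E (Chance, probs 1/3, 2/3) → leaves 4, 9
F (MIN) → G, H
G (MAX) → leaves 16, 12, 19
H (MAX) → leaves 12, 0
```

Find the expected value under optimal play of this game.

12

C (MAX): max(15, 16) = 16
D (MAX): max(5, 9) = 9
E (Chance): 1/3·4 + 2/3·9 = 7.33
B (MIN): min(16, 9, 7.33) = 7.33
G (MAX): max(16, 12, 19) = 19
H (MAX): max(12, 0) = 12
F (MIN): min(19, 12) = 12
Root (MAX): max(7.33, 12) = 12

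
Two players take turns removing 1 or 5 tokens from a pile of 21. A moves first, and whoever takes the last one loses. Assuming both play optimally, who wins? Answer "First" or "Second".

Second

Mark each pile size as W (mover wins) or L (mover loses):
i:   0  1  2  3  4  5  6  7  8  9 10 11 12 13 14 15 16 17 18 19 20 21
     W  L  W  L  W  L  W  L  W  L  W  L  W  L  W  L  W  L  W  L  W  L
Position 21 is L, so the second player wins.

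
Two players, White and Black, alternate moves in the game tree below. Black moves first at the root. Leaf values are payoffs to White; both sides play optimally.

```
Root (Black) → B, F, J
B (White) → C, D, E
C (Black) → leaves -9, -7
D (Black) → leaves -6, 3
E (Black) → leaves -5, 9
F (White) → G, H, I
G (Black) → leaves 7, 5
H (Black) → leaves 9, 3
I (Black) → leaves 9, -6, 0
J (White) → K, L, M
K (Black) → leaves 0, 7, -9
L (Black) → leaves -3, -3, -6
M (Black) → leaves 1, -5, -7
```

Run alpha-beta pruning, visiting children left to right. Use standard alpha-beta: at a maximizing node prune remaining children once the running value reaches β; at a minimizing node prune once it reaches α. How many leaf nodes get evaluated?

C [α=-∞,β=+∞]: v=-9
D [α=-9,β=+∞]: v=-6
E [α=-6,β=+∞]: v=-5
B [α=-∞,β=+∞]: v=-5
G [α=-∞,β=-5]: v=5
F [α=-∞,β=-5]: v=5 after child 1 ≥ β → β-cutoff, skip 2
K [α=-∞,β=-5]: v=-9
L [α=-9,β=-5]: v=-6
M [α=-6,β=-5]: v=-7
J [α=-∞,β=-5]: v=-6
Root [α=-∞,β=+∞]: v=-6
Leaves evaluated: 17 of 22.

17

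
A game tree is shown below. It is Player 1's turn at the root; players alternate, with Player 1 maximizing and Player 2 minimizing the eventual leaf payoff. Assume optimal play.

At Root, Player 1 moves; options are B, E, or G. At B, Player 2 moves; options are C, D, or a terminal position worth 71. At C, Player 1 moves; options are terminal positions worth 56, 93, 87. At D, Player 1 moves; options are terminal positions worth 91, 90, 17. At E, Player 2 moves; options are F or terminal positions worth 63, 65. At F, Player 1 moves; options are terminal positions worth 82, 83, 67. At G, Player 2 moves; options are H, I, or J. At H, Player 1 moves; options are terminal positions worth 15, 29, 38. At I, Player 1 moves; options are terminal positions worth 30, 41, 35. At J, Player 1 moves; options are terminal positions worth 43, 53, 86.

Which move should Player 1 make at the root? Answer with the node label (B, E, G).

B

C (Player 1): max(56, 93, 87) = 93
D (Player 1): max(91, 90, 17) = 91
B (Player 2): min(93, 91, 71) = 71
F (Player 1): max(82, 83, 67) = 83
E (Player 2): min(83, 63, 65) = 63
H (Player 1): max(15, 29, 38) = 38
I (Player 1): max(30, 41, 35) = 41
J (Player 1): max(43, 53, 86) = 86
G (Player 2): min(38, 41, 86) = 38
Root (Player 1): max(71, 63, 38) = 71
Player 1 picks the child with the highest value: B (value 71).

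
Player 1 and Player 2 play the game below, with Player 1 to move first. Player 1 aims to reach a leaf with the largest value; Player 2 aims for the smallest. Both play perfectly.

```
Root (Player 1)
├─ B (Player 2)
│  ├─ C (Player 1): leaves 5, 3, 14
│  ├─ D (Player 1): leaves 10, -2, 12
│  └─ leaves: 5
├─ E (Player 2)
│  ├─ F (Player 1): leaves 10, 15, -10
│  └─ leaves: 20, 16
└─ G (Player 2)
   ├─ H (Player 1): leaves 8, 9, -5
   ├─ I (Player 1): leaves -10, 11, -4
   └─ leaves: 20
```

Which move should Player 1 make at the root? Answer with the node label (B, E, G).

E

C (Player 1): max(5, 3, 14) = 14
D (Player 1): max(10, -2, 12) = 12
B (Player 2): min(14, 12, 5) = 5
F (Player 1): max(10, 15, -10) = 15
E (Player 2): min(15, 20, 16) = 15
H (Player 1): max(8, 9, -5) = 9
I (Player 1): max(-10, 11, -4) = 11
G (Player 2): min(9, 11, 20) = 9
Root (Player 1): max(5, 15, 9) = 15
Player 1 picks the child with the highest value: E (value 15).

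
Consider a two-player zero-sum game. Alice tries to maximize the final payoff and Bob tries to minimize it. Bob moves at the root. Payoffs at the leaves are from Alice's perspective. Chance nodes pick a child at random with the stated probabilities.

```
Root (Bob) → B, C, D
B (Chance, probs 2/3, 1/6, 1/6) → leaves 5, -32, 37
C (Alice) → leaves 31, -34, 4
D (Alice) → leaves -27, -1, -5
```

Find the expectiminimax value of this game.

-1

B (Chance): 2/3·5 + 1/6·-32 + 1/6·37 = 4.17
C (Alice): max(31, -34, 4) = 31
D (Alice): max(-27, -1, -5) = -1
Root (Bob): min(4.17, 31, -1) = -1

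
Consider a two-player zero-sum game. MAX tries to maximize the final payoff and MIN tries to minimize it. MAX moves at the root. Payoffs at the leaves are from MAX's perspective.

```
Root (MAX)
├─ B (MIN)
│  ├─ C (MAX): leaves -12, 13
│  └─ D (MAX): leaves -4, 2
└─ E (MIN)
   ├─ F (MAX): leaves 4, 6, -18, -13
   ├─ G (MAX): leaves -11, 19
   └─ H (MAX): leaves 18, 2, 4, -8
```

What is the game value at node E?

F: max(4, 6, -18, -13) = 6
G: max(-11, 19) = 19
H: max(18, 2, 4, -8) = 18
E: min(6, 19, 18) = 6

6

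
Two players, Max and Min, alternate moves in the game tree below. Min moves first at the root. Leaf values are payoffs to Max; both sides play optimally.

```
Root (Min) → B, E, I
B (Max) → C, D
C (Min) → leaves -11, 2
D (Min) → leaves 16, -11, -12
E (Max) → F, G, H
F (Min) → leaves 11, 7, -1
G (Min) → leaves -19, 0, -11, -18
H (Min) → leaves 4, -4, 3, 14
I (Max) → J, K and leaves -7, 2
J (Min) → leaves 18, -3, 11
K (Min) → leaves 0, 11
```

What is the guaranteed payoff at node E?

F: min(11, 7, -1) = -1
G: min(-19, 0, -11, -18) = -19
H: min(4, -4, 3, 14) = -4
E: max(-1, -19, -4) = -1

-1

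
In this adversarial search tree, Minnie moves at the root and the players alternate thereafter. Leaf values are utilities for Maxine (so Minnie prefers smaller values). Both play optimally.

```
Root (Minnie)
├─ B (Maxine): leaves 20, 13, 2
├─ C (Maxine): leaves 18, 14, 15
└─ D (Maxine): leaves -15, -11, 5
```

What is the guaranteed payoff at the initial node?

B (Maxine): max(20, 13, 2) = 20
C (Maxine): max(18, 14, 15) = 18
D (Maxine): max(-15, -11, 5) = 5
Root (Minnie): min(20, 18, 5) = 5

5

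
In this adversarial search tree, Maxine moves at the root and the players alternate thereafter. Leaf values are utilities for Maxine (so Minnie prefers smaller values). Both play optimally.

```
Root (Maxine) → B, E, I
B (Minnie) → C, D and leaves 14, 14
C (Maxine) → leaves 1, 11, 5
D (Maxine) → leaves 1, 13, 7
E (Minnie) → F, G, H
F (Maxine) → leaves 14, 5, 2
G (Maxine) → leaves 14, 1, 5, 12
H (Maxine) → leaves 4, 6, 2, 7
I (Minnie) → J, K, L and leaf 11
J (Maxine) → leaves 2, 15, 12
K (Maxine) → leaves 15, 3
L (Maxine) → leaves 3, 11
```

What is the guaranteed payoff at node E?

7

F: max(14, 5, 2) = 14
G: max(14, 1, 5, 12) = 14
H: max(4, 6, 2, 7) = 7
E: min(14, 14, 7) = 7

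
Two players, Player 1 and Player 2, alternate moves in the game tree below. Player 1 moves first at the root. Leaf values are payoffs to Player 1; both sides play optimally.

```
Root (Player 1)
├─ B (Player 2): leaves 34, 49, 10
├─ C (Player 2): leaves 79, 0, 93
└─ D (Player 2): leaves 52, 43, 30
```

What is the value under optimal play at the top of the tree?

30

B (Player 2): min(34, 49, 10) = 10
C (Player 2): min(79, 0, 93) = 0
D (Player 2): min(52, 43, 30) = 30
Root (Player 1): max(10, 0, 30) = 30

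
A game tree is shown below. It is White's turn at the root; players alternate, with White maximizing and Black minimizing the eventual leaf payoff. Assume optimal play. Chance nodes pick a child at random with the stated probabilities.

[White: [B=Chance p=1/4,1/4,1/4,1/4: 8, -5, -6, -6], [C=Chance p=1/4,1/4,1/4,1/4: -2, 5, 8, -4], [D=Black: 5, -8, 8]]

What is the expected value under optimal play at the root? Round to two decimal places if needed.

B (Chance): 1/4·8 + 1/4·-5 + 1/4·-6 + 1/4·-6 = -2.25
C (Chance): 1/4·-2 + 1/4·5 + 1/4·8 + 1/4·-4 = 1.75
D (Black): min(5, -8, 8) = -8
Root (White): max(-2.25, 1.75, -8) = 1.75

1.75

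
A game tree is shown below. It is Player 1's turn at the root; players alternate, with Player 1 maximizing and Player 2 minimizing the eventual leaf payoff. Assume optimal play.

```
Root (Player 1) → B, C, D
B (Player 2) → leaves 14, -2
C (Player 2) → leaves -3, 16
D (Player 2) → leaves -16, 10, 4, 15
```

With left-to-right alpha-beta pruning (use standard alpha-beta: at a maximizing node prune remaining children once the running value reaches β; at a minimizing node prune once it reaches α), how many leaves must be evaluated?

B [α=-∞,β=+∞]: v=-2
C [α=-2,β=+∞]: v=-3 after child 1 ≤ α → α-cutoff, skip 1
D [α=-2,β=+∞]: v=-16 after child 1 ≤ α → α-cutoff, skip 3
Root [α=-∞,β=+∞]: v=-2
Leaves evaluated: 4 of 8.

4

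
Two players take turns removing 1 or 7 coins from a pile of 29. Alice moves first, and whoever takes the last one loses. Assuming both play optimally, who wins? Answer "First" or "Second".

W/L table (W = player to move can force a win):
i:   0  1  2  3  4  5  6  7  8  9 10 11 12 13 14 15 16 17 18 19 20 21 22 23 24 25 26 27 28 29
     W  L  W  L  W  L  W  L  W  L  W  L  W  L  W  L  W  L  W  L  W  L  W  L  W  L  W  L  W  L
Position 29 is L, so the second player wins.

Second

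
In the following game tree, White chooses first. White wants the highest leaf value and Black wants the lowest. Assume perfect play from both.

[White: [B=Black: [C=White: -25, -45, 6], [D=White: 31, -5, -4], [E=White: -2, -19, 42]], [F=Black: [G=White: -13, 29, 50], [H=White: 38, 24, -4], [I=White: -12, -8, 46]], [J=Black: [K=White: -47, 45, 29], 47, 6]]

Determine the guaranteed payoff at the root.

38

C (White): max(-25, -45, 6) = 6
D (White): max(31, -5, -4) = 31
E (White): max(-2, -19, 42) = 42
B (Black): min(6, 31, 42) = 6
G (White): max(-13, 29, 50) = 50
H (White): max(38, 24, -4) = 38
I (White): max(-12, -8, 46) = 46
F (Black): min(50, 38, 46) = 38
K (White): max(-47, 45, 29) = 45
J (Black): min(45, 47, 6) = 6
Root (White): max(6, 38, 6) = 38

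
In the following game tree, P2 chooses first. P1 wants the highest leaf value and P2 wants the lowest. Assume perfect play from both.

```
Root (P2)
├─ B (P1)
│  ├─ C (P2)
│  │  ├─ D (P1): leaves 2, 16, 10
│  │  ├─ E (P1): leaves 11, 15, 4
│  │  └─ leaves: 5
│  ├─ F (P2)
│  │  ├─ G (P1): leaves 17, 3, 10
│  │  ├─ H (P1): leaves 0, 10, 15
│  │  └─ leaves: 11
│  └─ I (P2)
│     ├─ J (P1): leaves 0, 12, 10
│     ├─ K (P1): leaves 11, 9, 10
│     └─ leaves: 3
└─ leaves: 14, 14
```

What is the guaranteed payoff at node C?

5

D: max(2, 16, 10) = 16
E: max(11, 15, 4) = 15
C: min(16, 15, 5) = 5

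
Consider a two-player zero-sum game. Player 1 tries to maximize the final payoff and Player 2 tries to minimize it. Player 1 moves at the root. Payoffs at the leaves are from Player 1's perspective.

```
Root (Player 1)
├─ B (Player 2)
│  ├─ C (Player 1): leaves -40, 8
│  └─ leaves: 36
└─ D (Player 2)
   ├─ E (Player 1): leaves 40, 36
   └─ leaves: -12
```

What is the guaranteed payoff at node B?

C: max(-40, 8) = 8
B: min(8, 36) = 8

8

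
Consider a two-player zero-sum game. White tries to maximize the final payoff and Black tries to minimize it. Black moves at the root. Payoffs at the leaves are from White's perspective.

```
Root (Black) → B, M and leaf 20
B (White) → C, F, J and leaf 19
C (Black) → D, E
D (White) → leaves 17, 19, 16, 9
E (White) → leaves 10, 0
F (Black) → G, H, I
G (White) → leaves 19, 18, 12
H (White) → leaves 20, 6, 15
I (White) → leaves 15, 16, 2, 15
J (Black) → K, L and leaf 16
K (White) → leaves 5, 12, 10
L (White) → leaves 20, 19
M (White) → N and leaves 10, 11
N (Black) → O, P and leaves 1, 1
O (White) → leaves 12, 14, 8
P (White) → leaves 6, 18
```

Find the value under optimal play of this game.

11

D (White): max(17, 19, 16, 9) = 19
E (White): max(10, 0) = 10
C (Black): min(19, 10) = 10
G (White): max(19, 18, 12) = 19
H (White): max(20, 6, 15) = 20
I (White): max(15, 16, 2, 15) = 16
F (Black): min(19, 20, 16) = 16
K (White): max(5, 12, 10) = 12
L (White): max(20, 19) = 20
J (Black): min(12, 20, 16) = 12
B (White): max(10, 16, 12, 19) = 19
O (White): max(12, 14, 8) = 14
P (White): max(6, 18) = 18
N (Black): min(14, 18, 1, 1) = 1
M (White): max(1, 10, 11) = 11
Root (Black): min(19, 11, 20) = 11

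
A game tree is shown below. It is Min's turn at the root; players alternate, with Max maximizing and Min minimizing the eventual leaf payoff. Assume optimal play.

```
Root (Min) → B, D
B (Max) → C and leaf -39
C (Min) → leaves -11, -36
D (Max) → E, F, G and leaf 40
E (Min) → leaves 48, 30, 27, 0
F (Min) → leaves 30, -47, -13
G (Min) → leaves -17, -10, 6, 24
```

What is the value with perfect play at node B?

-36

C: min(-11, -36) = -36
B: max(-36, -39) = -36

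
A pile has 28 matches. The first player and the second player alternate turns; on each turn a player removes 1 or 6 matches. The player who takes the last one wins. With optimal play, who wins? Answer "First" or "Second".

i:   0  1  2  3  4  5  6  7  8  9 10 11 12 13 14 15 16 17 18 19 20 21 22 23 24 25 26 27 28
     L  W  L  W  L  W  W  L  W  L  W  L  W  W  L  W  L  W  L  W  W  L  W  L  W  L  W  W  L
Position 28 is L, so the second player wins.

Second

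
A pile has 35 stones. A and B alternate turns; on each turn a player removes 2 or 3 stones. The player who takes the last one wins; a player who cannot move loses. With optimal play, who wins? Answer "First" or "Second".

i:   0  1  2  3  4  5  6  7  8  9 10 11 12 13 14 15 16 17 18 19 20 21 22 23 24 25 26 27 28 29 30 31 32 33 34 35
     L  L  W  W  W  L  L  W  W  W  L  L  W  W  W  L  L  W  W  W  L  L  W  W  W  L  L  W  W  W  L  L  W  W  W  L
Position 35 is L, so the second player wins.

Second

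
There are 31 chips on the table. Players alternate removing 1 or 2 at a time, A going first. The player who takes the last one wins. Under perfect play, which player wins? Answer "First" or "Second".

First

Mark each pile size as W (mover wins) or L (mover loses):
i:   0  1  2  3  4  5  6  7  8  9 10 11 12 13 14 15 16 17 18 19 20 21 22 23 24 25 26 27 28 29 30 31
     L  W  W  L  W  W  L  W  W  L  W  W  L  W  W  L  W  W  L  W  W  L  W  W  L  W  W  L  W  W  L  W
Position 31 is W, so the first player wins.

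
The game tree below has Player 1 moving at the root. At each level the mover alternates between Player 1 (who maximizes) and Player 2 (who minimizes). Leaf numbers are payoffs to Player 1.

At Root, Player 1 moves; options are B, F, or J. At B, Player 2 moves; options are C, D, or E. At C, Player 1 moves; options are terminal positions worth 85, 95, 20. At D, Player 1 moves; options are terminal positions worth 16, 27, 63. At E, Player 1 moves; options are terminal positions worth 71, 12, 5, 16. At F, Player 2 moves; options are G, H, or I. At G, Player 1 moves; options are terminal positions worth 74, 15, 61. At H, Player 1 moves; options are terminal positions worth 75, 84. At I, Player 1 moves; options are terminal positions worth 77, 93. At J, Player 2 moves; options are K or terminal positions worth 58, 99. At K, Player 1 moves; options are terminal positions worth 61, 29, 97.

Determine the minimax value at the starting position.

74

C (Player 1): max(85, 95, 20) = 95
D (Player 1): max(16, 27, 63) = 63
E (Player 1): max(71, 12, 5, 16) = 71
B (Player 2): min(95, 63, 71) = 63
G (Player 1): max(74, 15, 61) = 74
H (Player 1): max(75, 84) = 84
I (Player 1): max(77, 93) = 93
F (Player 2): min(74, 84, 93) = 74
K (Player 1): max(61, 29, 97) = 97
J (Player 2): min(97, 58, 99) = 58
Root (Player 1): max(63, 74, 58) = 74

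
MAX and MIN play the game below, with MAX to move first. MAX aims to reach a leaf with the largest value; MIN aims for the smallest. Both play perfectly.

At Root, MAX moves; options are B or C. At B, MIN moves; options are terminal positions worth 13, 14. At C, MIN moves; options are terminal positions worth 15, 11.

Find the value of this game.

B (MIN): min(13, 14) = 13
C (MIN): min(15, 11) = 11
Root (MAX): max(13, 11) = 13

13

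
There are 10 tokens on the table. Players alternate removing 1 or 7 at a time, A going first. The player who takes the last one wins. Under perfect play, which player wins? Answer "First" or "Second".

Compute winning (W) and losing (L) positions by backward induction:
i:   0  1  2  3  4  5  6  7  8  9 10
     L  W  L  W  L  W  L  W  L  W  L
Position 10 is L, so the second player wins.

Second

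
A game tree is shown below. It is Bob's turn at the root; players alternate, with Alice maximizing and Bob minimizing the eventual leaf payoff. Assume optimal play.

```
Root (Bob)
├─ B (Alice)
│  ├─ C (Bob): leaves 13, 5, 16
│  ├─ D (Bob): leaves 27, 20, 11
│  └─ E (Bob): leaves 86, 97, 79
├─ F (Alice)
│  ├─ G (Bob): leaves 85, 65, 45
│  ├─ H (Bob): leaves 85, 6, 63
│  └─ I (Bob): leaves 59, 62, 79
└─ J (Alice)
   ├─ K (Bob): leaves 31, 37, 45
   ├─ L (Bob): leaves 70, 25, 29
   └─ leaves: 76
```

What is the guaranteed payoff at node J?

76

K: min(31, 37, 45) = 31
L: min(70, 25, 29) = 25
J: max(31, 25, 76) = 76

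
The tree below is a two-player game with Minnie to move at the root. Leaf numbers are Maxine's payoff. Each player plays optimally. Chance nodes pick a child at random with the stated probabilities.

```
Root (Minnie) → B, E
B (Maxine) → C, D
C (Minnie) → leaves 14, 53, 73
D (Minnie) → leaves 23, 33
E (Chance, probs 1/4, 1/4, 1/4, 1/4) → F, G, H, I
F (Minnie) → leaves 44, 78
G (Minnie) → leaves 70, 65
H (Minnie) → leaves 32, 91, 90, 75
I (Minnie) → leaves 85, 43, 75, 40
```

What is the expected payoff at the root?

23

C (Minnie): min(14, 53, 73) = 14
D (Minnie): min(23, 33) = 23
B (Maxine): max(14, 23) = 23
F (Minnie): min(44, 78) = 44
G (Minnie): min(70, 65) = 65
H (Minnie): min(32, 91, 90, 75) = 32
I (Minnie): min(85, 43, 75, 40) = 40
E (Chance): 1/4·44 + 1/4·65 + 1/4·32 + 1/4·40 = 45.25
Root (Minnie): min(23, 45.25) = 23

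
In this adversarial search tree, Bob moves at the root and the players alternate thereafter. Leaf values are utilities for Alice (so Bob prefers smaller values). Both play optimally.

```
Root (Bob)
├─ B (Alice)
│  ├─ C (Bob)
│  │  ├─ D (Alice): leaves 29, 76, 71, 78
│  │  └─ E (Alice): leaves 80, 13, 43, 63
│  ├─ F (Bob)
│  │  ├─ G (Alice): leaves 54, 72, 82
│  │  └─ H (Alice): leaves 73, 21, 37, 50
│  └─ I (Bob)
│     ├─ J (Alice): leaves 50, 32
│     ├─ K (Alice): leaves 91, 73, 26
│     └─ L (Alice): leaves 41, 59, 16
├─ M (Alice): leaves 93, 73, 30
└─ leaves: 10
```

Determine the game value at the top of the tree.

10

D (Alice): max(29, 76, 71, 78) = 78
E (Alice): max(80, 13, 43, 63) = 80
C (Bob): min(78, 80) = 78
G (Alice): max(54, 72, 82) = 82
H (Alice): max(73, 21, 37, 50) = 73
F (Bob): min(82, 73) = 73
J (Alice): max(50, 32) = 50
K (Alice): max(91, 73, 26) = 91
L (Alice): max(41, 59, 16) = 59
I (Bob): min(50, 91, 59) = 50
B (Alice): max(78, 73, 50) = 78
M (Alice): max(93, 73, 30) = 93
Root (Bob): min(78, 93, 10) = 10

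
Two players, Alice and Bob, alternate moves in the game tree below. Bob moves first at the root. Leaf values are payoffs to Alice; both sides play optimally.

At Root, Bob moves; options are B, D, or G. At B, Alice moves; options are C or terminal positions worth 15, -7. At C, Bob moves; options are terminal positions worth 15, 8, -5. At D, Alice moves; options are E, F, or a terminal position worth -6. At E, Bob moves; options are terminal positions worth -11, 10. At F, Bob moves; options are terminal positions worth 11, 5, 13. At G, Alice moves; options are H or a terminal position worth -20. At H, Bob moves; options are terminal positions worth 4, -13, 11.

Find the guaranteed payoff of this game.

-13

C (Bob): min(15, 8, -5) = -5
B (Alice): max(-5, 15, -7) = 15
E (Bob): min(-11, 10) = -11
F (Bob): min(11, 5, 13) = 5
D (Alice): max(-11, 5, -6) = 5
H (Bob): min(4, -13, 11) = -13
G (Alice): max(-13, -20) = -13
Root (Bob): min(15, 5, -13) = -13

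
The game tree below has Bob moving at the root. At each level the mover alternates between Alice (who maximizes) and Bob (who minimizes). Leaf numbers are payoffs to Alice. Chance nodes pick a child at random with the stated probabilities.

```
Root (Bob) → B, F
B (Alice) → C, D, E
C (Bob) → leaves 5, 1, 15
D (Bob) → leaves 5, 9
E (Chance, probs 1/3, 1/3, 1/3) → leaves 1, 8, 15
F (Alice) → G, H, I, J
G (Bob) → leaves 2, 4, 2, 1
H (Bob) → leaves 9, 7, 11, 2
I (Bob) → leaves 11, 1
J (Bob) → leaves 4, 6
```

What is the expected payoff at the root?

4

C (Bob): min(5, 1, 15) = 1
D (Bob): min(5, 9) = 5
E (Chance): 1/3·1 + 1/3·8 + 1/3·15 = 8
B (Alice): max(1, 5, 8) = 8
G (Bob): min(2, 4, 2, 1) = 1
H (Bob): min(9, 7, 11, 2) = 2
I (Bob): min(11, 1) = 1
J (Bob): min(4, 6) = 4
F (Alice): max(1, 2, 1, 4) = 4
Root (Bob): min(8, 4) = 4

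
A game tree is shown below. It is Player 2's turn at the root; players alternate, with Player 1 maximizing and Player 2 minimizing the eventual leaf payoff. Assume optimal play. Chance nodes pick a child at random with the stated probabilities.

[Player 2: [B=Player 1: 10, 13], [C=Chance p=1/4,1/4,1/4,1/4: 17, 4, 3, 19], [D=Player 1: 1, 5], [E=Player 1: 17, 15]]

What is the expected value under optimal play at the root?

B (Player 1): max(10, 13) = 13
C (Chance): 1/4·17 + 1/4·4 + 1/4·3 + 1/4·19 = 10.75
D (Player 1): max(1, 5) = 5
E (Player 1): max(17, 15) = 17
Root (Player 2): min(13, 10.75, 5, 17) = 5

5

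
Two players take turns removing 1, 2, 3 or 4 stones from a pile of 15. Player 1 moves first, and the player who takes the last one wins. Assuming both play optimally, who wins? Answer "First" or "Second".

Compute winning (W) and losing (L) positions by backward induction:
i:   0  1  2  3  4  5  6  7  8  9 10 11 12 13 14 15
     L  W  W  W  W  L  W  W  W  W  L  W  W  W  W  L
Position 15 is L, so the second player wins.

Second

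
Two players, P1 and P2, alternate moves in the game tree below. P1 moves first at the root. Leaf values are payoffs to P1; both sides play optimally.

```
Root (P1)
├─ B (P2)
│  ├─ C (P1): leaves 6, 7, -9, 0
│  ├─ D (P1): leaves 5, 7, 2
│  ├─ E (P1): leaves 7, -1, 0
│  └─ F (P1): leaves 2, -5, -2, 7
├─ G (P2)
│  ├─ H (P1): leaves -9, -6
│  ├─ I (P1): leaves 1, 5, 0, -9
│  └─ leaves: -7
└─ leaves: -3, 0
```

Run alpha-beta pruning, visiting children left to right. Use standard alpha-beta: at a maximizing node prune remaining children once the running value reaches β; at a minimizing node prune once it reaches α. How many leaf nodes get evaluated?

15

C [α=-∞,β=+∞]: v=7
D [α=-∞,β=7]: v=7 after child 2 ≥ β → β-cutoff, skip 1
E [α=-∞,β=7]: v=7 after child 1 ≥ β → β-cutoff, skip 2
F [α=-∞,β=7]: v=7
B [α=-∞,β=+∞]: v=7
H [α=7,β=+∞]: v=-6
G [α=7,β=+∞]: v=-6 after child 1 ≤ α → α-cutoff, skip 2
Root [α=-∞,β=+∞]: v=7
Leaves evaluated: 15 of 23.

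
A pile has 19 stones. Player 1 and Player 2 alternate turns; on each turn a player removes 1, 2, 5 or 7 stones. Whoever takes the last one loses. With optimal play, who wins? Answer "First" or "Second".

Positions where the player to move wins (W) vs loses (L):
i:   0  1  2  3  4  5  6  7  8  9 10 11 12 13 14 15 16 17 18 19
     W  L  W  W  L  W  W  L  W  W  L  W  W  L  W  W  L  W  W  L
Position 19 is L, so the second player wins.

Second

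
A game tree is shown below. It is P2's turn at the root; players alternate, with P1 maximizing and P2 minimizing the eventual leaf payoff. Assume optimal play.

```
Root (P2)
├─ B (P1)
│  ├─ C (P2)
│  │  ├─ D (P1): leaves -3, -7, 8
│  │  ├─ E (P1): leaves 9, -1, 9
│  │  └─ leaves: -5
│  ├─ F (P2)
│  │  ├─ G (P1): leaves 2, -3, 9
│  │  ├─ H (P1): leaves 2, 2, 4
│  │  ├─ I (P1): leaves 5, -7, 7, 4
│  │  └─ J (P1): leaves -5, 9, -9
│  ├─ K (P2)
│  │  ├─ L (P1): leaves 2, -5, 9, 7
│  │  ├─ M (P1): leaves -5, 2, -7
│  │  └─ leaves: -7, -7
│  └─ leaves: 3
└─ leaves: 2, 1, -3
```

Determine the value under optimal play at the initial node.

-3

D (P1): max(-3, -7, 8) = 8
E (P1): max(9, -1, 9) = 9
C (P2): min(8, 9, -5) = -5
G (P1): max(2, -3, 9) = 9
H (P1): max(2, 2, 4) = 4
I (P1): max(5, -7, 7, 4) = 7
J (P1): max(-5, 9, -9) = 9
F (P2): min(9, 4, 7, 9) = 4
L (P1): max(2, -5, 9, 7) = 9
M (P1): max(-5, 2, -7) = 2
K (P2): min(9, 2, -7, -7) = -7
B (P1): max(-5, 4, -7, 3) = 4
Root (P2): min(4, 2, 1, -3) = -3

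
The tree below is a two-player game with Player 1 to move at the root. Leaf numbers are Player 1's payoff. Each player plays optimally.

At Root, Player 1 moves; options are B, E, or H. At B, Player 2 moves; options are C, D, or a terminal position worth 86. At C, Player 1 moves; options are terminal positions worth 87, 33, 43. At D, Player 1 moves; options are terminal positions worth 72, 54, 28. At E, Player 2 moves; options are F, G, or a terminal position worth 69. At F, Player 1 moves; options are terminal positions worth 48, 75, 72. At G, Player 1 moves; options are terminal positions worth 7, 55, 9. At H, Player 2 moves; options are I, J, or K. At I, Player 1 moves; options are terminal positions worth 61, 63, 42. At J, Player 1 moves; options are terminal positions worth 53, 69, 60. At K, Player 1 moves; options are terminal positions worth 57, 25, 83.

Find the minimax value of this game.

72

C (Player 1): max(87, 33, 43) = 87
D (Player 1): max(72, 54, 28) = 72
B (Player 2): min(87, 72, 86) = 72
F (Player 1): max(48, 75, 72) = 75
G (Player 1): max(7, 55, 9) = 55
E (Player 2): min(75, 55, 69) = 55
I (Player 1): max(61, 63, 42) = 63
J (Player 1): max(53, 69, 60) = 69
K (Player 1): max(57, 25, 83) = 83
H (Player 2): min(63, 69, 83) = 63
Root (Player 1): max(72, 55, 63) = 72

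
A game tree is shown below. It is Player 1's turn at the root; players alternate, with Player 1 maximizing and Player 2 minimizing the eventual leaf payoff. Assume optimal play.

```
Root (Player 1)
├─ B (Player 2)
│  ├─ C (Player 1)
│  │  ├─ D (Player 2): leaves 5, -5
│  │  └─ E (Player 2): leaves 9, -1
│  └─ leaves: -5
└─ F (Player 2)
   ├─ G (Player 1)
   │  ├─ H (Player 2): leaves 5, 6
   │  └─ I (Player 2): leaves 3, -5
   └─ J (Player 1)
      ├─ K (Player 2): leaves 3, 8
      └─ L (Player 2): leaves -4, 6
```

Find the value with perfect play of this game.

3

D (Player 2): min(5, -5) = -5
E (Player 2): min(9, -1) = -1
C (Player 1): max(-5, -1) = -1
B (Player 2): min(-1, -5) = -5
H (Player 2): min(5, 6) = 5
I (Player 2): min(3, -5) = -5
G (Player 1): max(5, -5) = 5
K (Player 2): min(3, 8) = 3
L (Player 2): min(-4, 6) = -4
J (Player 1): max(3, -4) = 3
F (Player 2): min(5, 3) = 3
Root (Player 1): max(-5, 3) = 3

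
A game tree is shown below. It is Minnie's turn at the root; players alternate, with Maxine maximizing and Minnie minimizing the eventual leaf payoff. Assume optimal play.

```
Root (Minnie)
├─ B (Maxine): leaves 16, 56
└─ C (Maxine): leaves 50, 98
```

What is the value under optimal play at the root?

56

B (Maxine): max(16, 56) = 56
C (Maxine): max(50, 98) = 98
Root (Minnie): min(56, 98) = 56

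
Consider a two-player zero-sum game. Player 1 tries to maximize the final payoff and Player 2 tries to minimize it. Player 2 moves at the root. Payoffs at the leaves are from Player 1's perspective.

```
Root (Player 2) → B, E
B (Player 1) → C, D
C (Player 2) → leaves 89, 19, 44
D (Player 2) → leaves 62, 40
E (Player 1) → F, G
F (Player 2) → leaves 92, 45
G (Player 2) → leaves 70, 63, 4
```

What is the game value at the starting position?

C (Player 2): min(89, 19, 44) = 19
D (Player 2): min(62, 40) = 40
B (Player 1): max(19, 40) = 40
F (Player 2): min(92, 45) = 45
G (Player 2): min(70, 63, 4) = 4
E (Player 1): max(45, 4) = 45
Root (Player 2): min(40, 45) = 40

40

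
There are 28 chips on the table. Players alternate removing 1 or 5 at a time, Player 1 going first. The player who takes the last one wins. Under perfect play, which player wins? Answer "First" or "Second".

Second

i:   0  1  2  3  4  5  6  7  8  9 10 11 12 13 14 15 16 17 18 19 20 21 22 23 24 25 26 27 28
     L  W  L  W  L  W  L  W  L  W  L  W  L  W  L  W  L  W  L  W  L  W  L  W  L  W  L  W  L
Position 28 is L, so the second player wins.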